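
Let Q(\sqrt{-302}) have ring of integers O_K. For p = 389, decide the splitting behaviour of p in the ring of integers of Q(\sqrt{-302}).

-302 mod 4 = 2, hence disc K = 4·(-302) = -1208 and O_K = ℤ[√-302].
389 ∤ -1208, so 389 is unramified.
(-302/389) = 87^194 mod 389 = 1, giving Legendre symbol 1.
Legendre symbol 1 ⇒ 389 is split.

split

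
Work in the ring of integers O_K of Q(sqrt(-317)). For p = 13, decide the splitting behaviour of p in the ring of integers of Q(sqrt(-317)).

-317 mod 4 = 3, hence disc K = 4·(-317) = -1268 and O_K = ℤ[√-317].
Since gcd(13, -1268) = 1 the prime 13 does not ramify.
Compute (-317/13) via Euler: 8^((13-1)/2) mod 13 = 12, so (-317/13) = -1.
(-317/13) = -1, so 13 is inert.

13 remains inert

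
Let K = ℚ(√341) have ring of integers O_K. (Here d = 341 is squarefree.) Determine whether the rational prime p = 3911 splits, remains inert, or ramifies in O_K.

341 mod 4 = 1, hence disc K = 341 and O_K = ℤ[(1+√341)/2].
disc(K) = 341 is not divisible by 3911; 3911 is unramified.
Compute (341/3911) via Euler: 341^((3911-1)/2) mod 3911 = 3910, so (341/3911) = -1.
d is a non-residue mod p, hence 3911 remains inert in O_K.

remains prime (inert)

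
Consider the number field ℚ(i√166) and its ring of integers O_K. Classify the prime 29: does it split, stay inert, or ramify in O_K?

p is inert

Since -166 ≢ 1 mod 4, the ring of integers is ℤ[√-166] with discriminant 4·(-166) = -664.
disc(K) = -664 is not divisible by 29; 29 is unramified.
Legendre symbol by Euler's criterion: (-166/29) ≡ (-166)^14 ≡ 28 (mod 29), i.e. (-166/29) = -1.
Legendre symbol -1 ⇒ 29 is inert.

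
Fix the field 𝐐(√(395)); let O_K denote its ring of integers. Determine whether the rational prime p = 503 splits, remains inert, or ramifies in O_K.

395 mod 4 = 3, hence disc K = 4·395 = 1580 and O_K = ℤ[√395].
disc(K) = 1580 is not divisible by 503; 503 is unramified.
Legendre symbol by Euler's criterion: (395/503) ≡ 395^251 ≡ 502 (mod 503), i.e. (395/503) = -1.
(395/503) = -1, so 503 is inert.

remains prime (inert)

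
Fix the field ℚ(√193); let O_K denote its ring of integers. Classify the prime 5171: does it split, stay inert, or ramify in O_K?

inert — (5171) stays prime in O_K

193 mod 4 = 1, hence disc K = 193 and O_K = ℤ[(1+√193)/2].
5171 ∤ 193, so 5171 is unramified.
(193/5171) = 193^2585 mod 5171 = 5170, giving Legendre symbol -1.
d is a non-residue mod p, hence 5171 remains inert in O_K.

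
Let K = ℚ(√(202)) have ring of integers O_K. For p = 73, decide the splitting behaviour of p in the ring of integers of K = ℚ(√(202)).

inert — (73) stays prime in O_K

Since 202 ≢ 1 mod 4, the ring of integers is ℤ[√202] with discriminant 4·202 = 808.
73 ∤ 808, so 73 is unramified.
(202/73) = 56^36 mod 73 = 72, giving Legendre symbol -1.
d is a non-residue mod p, hence 73 remains inert in O_K.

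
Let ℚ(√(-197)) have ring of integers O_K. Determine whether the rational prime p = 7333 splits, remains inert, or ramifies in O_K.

Since -197 ≢ 1 mod 4, the ring of integers is ℤ[√-197] with discriminant 4·(-197) = -788.
Since gcd(7333, -788) = 1 the prime 7333 does not ramify.
Euler's criterion: (-197)^3666 mod 7333 = 7332. Thus (-197|7333) = -1.
(-197/7333) = -1, so 7333 is inert.

p is inert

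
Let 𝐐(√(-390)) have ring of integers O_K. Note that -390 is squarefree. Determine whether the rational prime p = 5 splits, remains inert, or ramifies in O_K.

ramifies in O_K

-390 mod 4 = 2, hence disc K = 4·(-390) = -1560 and O_K = ℤ[√-390].
disc(K) = -1560 = 5·(-312), so p = 5 is ramified.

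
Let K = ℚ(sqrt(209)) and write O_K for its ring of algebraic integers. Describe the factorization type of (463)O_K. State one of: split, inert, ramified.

209 mod 4 = 1, hence disc K = 209 and O_K = ℤ[(1+√209)/2].
463 ∤ 209, so 463 is unramified.
Compute (209/463) via Euler: 209^((463-1)/2) mod 463 = 1, so (209/463) = 1.
d is a quadratic residue mod p, hence 463 splits in O_K.

split — (463) = 𝔭₁𝔭₂ with 𝔭₁ ≠ 𝔭₂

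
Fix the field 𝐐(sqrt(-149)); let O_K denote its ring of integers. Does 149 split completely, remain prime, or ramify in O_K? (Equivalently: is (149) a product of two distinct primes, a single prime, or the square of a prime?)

Since -149 ≢ 1 mod 4, the ring of integers is ℤ[√-149] with discriminant 4·(-149) = -596.
Ramification test: 149 | -596. The prime 149 ramifies in K.

ramified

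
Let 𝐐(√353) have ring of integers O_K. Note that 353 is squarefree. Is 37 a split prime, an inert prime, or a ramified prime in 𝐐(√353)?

353 mod 4 = 1, hence disc K = 353 and O_K = ℤ[(1+√353)/2].
disc(K) = 353 is not divisible by 37; 37 is unramified.
Legendre symbol by Euler's criterion: (353/37) ≡ 353^18 ≡ 36 (mod 37), i.e. (353/37) = -1.
Legendre symbol -1 ⇒ 37 is inert.

37 remains inert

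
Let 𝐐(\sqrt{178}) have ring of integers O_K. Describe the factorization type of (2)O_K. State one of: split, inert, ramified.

Since 178 ≢ 1 mod 4, the ring of integers is ℤ[√178] with discriminant 4·178 = 712.
2 divides disc(K) = 712, so 2 ramifies.

2 is ramified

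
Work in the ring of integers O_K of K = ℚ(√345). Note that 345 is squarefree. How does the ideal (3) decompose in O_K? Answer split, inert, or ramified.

d = 345 ≡ 1 (mod 4), so O_K = ℤ[(1+√345)/2] and disc(K) = d = 345.
Ramification test: 3 | 345. The prime 3 ramifies in K.

ramifies in O_K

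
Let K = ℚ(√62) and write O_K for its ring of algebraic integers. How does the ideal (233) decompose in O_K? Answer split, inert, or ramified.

62 mod 4 = 2, hence disc K = 4·62 = 248 and O_K = ℤ[√62].
disc(K) = 248 is not divisible by 233; 233 is unramified.
Legendre symbol by Euler's criterion: (62/233) ≡ 62^116 ≡ 1 (mod 233), i.e. (62/233) = 1.
Legendre symbol 1 ⇒ 233 is split.

p splits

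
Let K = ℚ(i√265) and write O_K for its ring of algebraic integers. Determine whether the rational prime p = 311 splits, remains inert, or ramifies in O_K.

Since -265 ≢ 1 mod 4, the ring of integers is ℤ[√-265] with discriminant 4·(-265) = -1060.
disc(K) = -1060 is not divisible by 311; 311 is unramified.
Euler's criterion: (-265)^155 mod 311 = 310. Thus (-265|311) = -1.
(-265/311) = -1, so 311 is inert.

inert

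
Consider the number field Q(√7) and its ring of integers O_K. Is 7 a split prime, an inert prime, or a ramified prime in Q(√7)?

d = 7 ≡ 3 (mod 4), so O_K = ℤ[√7] and disc(K) = 4d = 28.
7 divides disc(K) = 28, so 7 ramifies.

7 is ramified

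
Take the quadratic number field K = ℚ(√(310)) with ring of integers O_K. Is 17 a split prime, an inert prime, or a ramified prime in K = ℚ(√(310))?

split — (17) = 𝔭₁𝔭₂ with 𝔭₁ ≠ 𝔭₂

d = 310 ≡ 2 (mod 4), so O_K = ℤ[√310] and disc(K) = 4d = 1240.
disc(K) = 1240 is not divisible by 17; 17 is unramified.
Legendre symbol by Euler's criterion: (310/17) ≡ 310^8 ≡ 1 (mod 17), i.e. (310/17) = 1.
d is a quadratic residue mod p, hence 17 splits in O_K.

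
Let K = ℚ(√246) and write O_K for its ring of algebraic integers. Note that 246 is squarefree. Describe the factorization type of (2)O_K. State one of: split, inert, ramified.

Since 246 ≢ 1 mod 4, the ring of integers is ℤ[√246] with discriminant 4·246 = 984.
Ramification test: 2 | 984. The prime 2 ramifies in K.

ramifies in O_K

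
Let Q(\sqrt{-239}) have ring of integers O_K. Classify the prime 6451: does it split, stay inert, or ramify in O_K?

Since -239 ≡ 1 mod 4, the ring of integers is ℤ[(1+√-239)/2] with discriminant -239.
disc(K) = -239 is not divisible by 6451; 6451 is unramified.
Legendre symbol by Euler's criterion: (-239/6451) ≡ (-239)^3225 ≡ 6450 (mod 6451), i.e. (-239/6451) = -1.
(-239/6451) = -1, so 6451 is inert.

inert — (6451) stays prime in O_K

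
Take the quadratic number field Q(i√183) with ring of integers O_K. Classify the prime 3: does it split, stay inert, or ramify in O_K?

p ramifies

-183 mod 4 = 1, hence disc K = -183 and O_K = ℤ[(1+√-183)/2].
3 divides disc(K) = -183, so 3 ramifies.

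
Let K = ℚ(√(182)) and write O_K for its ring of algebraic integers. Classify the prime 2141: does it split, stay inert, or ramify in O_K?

182 mod 4 = 2, hence disc K = 4·182 = 728 and O_K = ℤ[√182].
2141 ∤ 728, so 2141 is unramified.
Legendre symbol by Euler's criterion: (182/2141) ≡ 182^1070 ≡ 1 (mod 2141), i.e. (182/2141) = 1.
Legendre symbol 1 ⇒ 2141 is split.

2141 splits in O_K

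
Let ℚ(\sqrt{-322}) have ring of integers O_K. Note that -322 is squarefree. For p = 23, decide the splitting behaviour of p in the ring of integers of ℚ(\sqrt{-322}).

d = -322 ≡ 2 (mod 4), so O_K = ℤ[√-322] and disc(K) = 4d = -1288.
23 divides disc(K) = -1288, so 23 ramifies.

ramifies in O_K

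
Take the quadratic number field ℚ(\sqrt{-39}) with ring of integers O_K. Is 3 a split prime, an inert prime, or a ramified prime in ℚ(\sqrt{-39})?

Since -39 ≡ 1 mod 4, the ring of integers is ℤ[(1+√-39)/2] with discriminant -39.
disc(K) = -39 = 3·(-13), so p = 3 is ramified.

ramifies in O_K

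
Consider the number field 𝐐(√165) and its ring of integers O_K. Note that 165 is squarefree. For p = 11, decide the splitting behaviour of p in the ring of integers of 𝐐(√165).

Since 165 ≡ 1 mod 4, the ring of integers is ℤ[(1+√165)/2] with discriminant 165.
disc(K) = 165 = 11·15, so p = 11 is ramified.

p ramifies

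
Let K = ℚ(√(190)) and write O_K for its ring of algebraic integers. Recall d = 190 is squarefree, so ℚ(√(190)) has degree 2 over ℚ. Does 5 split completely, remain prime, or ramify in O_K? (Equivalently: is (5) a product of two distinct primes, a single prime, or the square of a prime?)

p ramifies

d = 190 ≡ 2 (mod 4), so O_K = ℤ[√190] and disc(K) = 4d = 760.
5 divides disc(K) = 760, so 5 ramifies.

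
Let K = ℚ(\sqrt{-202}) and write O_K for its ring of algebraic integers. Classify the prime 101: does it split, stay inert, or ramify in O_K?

ramifies in O_K

d = -202 ≡ 2 (mod 4), so O_K = ℤ[√-202] and disc(K) = 4d = -808.
disc(K) = -808 = 101·(-8), so p = 101 is ramified.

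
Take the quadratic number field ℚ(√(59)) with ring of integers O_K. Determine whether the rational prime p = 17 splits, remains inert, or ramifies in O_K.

splits completely

Since 59 ≢ 1 mod 4, the ring of integers is ℤ[√59] with discriminant 4·59 = 236.
disc(K) = 236 is not divisible by 17; 17 is unramified.
Legendre symbol by Euler's criterion: (59/17) ≡ 59^8 ≡ 1 (mod 17), i.e. (59/17) = 1.
d is a quadratic residue mod p, hence 17 splits in O_K.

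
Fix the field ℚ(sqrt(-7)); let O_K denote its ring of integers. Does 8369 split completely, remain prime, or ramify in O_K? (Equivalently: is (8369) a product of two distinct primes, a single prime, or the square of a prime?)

Since -7 ≡ 1 mod 4, the ring of integers is ℤ[(1+√-7)/2] with discriminant -7.
disc(K) = -7 is not divisible by 8369; 8369 is unramified.
Euler's criterion: (-7)^4184 mod 8369 = 1. Thus (-7|8369) = 1.
d is a quadratic residue mod p, hence 8369 splits in O_K.

splits completely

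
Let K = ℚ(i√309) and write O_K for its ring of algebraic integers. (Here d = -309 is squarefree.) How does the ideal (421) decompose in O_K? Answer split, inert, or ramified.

split — (421) = 𝔭₁𝔭₂ with 𝔭₁ ≠ 𝔭₂

-309 mod 4 = 3, hence disc K = 4·(-309) = -1236 and O_K = ℤ[√-309].
disc(K) = -1236 is not divisible by 421; 421 is unramified.
(-309/421) = 112^210 mod 421 = 1, giving Legendre symbol 1.
d is a quadratic residue mod p, hence 421 splits in O_K.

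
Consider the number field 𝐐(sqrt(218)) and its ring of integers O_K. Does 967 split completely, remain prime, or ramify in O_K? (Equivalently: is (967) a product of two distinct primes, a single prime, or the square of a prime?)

218 mod 4 = 2, hence disc K = 4·218 = 872 and O_K = ℤ[√218].
disc(K) = 872 is not divisible by 967; 967 is unramified.
Legendre symbol by Euler's criterion: (218/967) ≡ 218^483 ≡ 966 (mod 967), i.e. (218/967) = -1.
(218/967) = -1, so 967 is inert.

p is inert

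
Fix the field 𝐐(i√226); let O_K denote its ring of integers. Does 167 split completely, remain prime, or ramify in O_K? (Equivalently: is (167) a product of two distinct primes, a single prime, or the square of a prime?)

d = -226 ≡ 2 (mod 4), so O_K = ℤ[√-226] and disc(K) = 4d = -904.
Since gcd(167, -904) = 1 the prime 167 does not ramify.
Compute (-226/167) via Euler: 108^((167-1)/2) mod 167 = 1, so (-226/167) = 1.
d is a quadratic residue mod p, hence 167 splits in O_K.

167 splits in O_K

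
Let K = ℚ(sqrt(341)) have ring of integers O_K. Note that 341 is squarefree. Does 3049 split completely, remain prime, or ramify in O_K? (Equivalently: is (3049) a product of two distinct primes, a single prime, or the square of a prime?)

341 mod 4 = 1, hence disc K = 341 and O_K = ℤ[(1+√341)/2].
3049 ∤ 341, so 3049 is unramified.
Legendre symbol by Euler's criterion: (341/3049) ≡ 341^1524 ≡ 1 (mod 3049), i.e. (341/3049) = 1.
Legendre symbol 1 ⇒ 3049 is split.

splits completely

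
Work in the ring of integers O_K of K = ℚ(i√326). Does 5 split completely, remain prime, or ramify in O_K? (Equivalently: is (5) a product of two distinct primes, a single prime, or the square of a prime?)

split

d = -326 ≡ 2 (mod 4), so O_K = ℤ[√-326] and disc(K) = 4d = -1304.
disc(K) = -1304 is not divisible by 5; 5 is unramified.
Compute (-326/5) via Euler: 4^((5-1)/2) mod 5 = 1, so (-326/5) = 1.
d is a quadratic residue mod p, hence 5 splits in O_K.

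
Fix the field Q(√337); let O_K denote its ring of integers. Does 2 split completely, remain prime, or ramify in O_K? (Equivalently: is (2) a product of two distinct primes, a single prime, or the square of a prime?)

splits completely

d = 337 ≡ 1 (mod 4), so O_K = ℤ[(1+√337)/2] and disc(K) = d = 337.
Since gcd(2, 337) = 1 the prime 2 does not ramify.
d ≡ 1 (mod 8); the supplementary law gives 2 split.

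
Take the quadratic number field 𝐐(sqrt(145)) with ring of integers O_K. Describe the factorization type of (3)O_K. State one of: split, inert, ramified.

d = 145 ≡ 1 (mod 4), so O_K = ℤ[(1+√145)/2] and disc(K) = d = 145.
disc(K) = 145 is not divisible by 3; 3 is unramified.
Legendre symbol by Euler's criterion: (145/3) ≡ 145^1 ≡ 1 (mod 3), i.e. (145/3) = 1.
Legendre symbol 1 ⇒ 3 is split.

splits completely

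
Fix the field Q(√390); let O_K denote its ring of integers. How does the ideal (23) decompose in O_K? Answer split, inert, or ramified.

Since 390 ≢ 1 mod 4, the ring of integers is ℤ[√390] with discriminant 4·390 = 1560.
23 ∤ 1560, so 23 is unramified.
Euler's criterion: 390^11 mod 23 = 22. Thus (390|23) = -1.
Legendre symbol -1 ⇒ 23 is inert.

inert — (23) stays prime in O_K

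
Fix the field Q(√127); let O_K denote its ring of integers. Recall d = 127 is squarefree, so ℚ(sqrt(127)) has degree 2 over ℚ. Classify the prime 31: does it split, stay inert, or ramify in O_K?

127 mod 4 = 3, hence disc K = 4·127 = 508 and O_K = ℤ[√127].
Since gcd(31, 508) = 1 the prime 31 does not ramify.
Euler's criterion: 127^15 mod 31 = 30. Thus (127|31) = -1.
Legendre symbol -1 ⇒ 31 is inert.

inert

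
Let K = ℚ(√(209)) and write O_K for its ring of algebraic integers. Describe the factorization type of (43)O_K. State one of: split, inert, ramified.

p is inert

d = 209 ≡ 1 (mod 4), so O_K = ℤ[(1+√209)/2] and disc(K) = d = 209.
disc(K) = 209 is not divisible by 43; 43 is unramified.
(209/43) = 37^21 mod 43 = 42, giving Legendre symbol -1.
Legendre symbol -1 ⇒ 43 is inert.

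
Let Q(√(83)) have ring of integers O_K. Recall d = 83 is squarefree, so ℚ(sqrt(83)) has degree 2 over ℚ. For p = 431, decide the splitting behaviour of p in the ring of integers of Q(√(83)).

Since 83 ≢ 1 mod 4, the ring of integers is ℤ[√83] with discriminant 4·83 = 332.
Since gcd(431, 332) = 1 the prime 431 does not ramify.
(83/431) = 83^215 mod 431 = 430, giving Legendre symbol -1.
(83/431) = -1, so 431 is inert.

remains prime (inert)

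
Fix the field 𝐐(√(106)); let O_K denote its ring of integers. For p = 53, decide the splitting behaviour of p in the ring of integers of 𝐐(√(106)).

Since 106 ≢ 1 mod 4, the ring of integers is ℤ[√106] with discriminant 4·106 = 424.
53 divides disc(K) = 424, so 53 ramifies.

ramified — (53) = 𝔭²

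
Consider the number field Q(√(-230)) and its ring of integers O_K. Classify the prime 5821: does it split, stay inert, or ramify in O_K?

Since -230 ≢ 1 mod 4, the ring of integers is ℤ[√-230] with discriminant 4·(-230) = -920.
5821 ∤ -920, so 5821 is unramified.
Compute (-230/5821) via Euler: 5591^((5821-1)/2) mod 5821 = 5820, so (-230/5821) = -1.
d is a non-residue mod p, hence 5821 remains inert in O_K.

inert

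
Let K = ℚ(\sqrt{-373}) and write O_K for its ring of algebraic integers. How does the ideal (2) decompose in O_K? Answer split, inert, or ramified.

Since -373 ≢ 1 mod 4, the ring of integers is ℤ[√-373] with discriminant 4·(-373) = -1492.
disc(K) = -1492 = 2·(-746), so p = 2 is ramified.

ramified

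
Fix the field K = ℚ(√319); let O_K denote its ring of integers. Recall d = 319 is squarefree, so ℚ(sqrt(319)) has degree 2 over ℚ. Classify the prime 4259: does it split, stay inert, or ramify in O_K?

319 mod 4 = 3, hence disc K = 4·319 = 1276 and O_K = ℤ[√319].
disc(K) = 1276 is not divisible by 4259; 4259 is unramified.
Compute (319/4259) via Euler: 319^((4259-1)/2) mod 4259 = 1, so (319/4259) = 1.
d is a quadratic residue mod p, hence 4259 splits in O_K.

p splits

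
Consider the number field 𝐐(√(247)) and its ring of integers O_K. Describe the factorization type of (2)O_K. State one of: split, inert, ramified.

2 is ramified

Since 247 ≢ 1 mod 4, the ring of integers is ℤ[√247] with discriminant 4·247 = 988.
2 divides disc(K) = 988, so 2 ramifies.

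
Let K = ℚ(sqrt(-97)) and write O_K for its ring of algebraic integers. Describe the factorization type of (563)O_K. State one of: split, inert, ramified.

p splits

Since -97 ≢ 1 mod 4, the ring of integers is ℤ[√-97] with discriminant 4·(-97) = -388.
563 ∤ -388, so 563 is unramified.
Euler's criterion: (-97)^281 mod 563 = 1. Thus (-97|563) = 1.
(-97/563) = 1, so 563 splits.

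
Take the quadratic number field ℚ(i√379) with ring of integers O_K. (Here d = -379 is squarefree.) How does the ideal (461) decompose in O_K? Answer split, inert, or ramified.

-379 mod 4 = 1, hence disc K = -379 and O_K = ℤ[(1+√-379)/2].
Since gcd(461, -379) = 1 the prime 461 does not ramify.
(-379/461) = 82^230 mod 461 = 460, giving Legendre symbol -1.
d is a non-residue mod p, hence 461 remains inert in O_K.

461 remains inert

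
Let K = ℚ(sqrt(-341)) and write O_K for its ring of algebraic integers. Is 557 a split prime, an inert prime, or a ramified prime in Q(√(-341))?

split — (557) = 𝔭₁𝔭₂ with 𝔭₁ ≠ 𝔭₂

d = -341 ≡ 3 (mod 4), so O_K = ℤ[√-341] and disc(K) = 4d = -1364.
Since gcd(557, -1364) = 1 the prime 557 does not ramify.
Compute (-341/557) via Euler: 216^((557-1)/2) mod 557 = 1, so (-341/557) = 1.
(-341/557) = 1, so 557 splits.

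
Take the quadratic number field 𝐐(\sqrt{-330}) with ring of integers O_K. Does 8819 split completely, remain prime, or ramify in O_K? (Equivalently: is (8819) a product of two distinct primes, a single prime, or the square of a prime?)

-330 mod 4 = 2, hence disc K = 4·(-330) = -1320 and O_K = ℤ[√-330].
disc(K) = -1320 is not divisible by 8819; 8819 is unramified.
Compute (-330/8819) via Euler: 8489^((8819-1)/2) mod 8819 = 1, so (-330/8819) = 1.
Legendre symbol 1 ⇒ 8819 is split.

8819 splits in O_K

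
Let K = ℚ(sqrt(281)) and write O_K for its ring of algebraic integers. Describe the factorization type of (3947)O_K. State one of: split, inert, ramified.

d = 281 ≡ 1 (mod 4), so O_K = ℤ[(1+√281)/2] and disc(K) = d = 281.
3947 ∤ 281, so 3947 is unramified.
Euler's criterion: 281^1973 mod 3947 = 3946. Thus (281|3947) = -1.
Legendre symbol -1 ⇒ 3947 is inert.

remains prime (inert)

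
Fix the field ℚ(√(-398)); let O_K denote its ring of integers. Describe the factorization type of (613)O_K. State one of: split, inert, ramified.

d = -398 ≡ 2 (mod 4), so O_K = ℤ[√-398] and disc(K) = 4d = -1592.
Since gcd(613, -1592) = 1 the prime 613 does not ramify.
(-398/613) = 215^306 mod 613 = 612, giving Legendre symbol -1.
(-398/613) = -1, so 613 is inert.

inert — (613) stays prime in O_K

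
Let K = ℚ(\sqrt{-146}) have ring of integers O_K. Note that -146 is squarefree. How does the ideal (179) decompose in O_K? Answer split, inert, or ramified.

Since -146 ≢ 1 mod 4, the ring of integers is ℤ[√-146] with discriminant 4·(-146) = -584.
179 ∤ -584, so 179 is unramified.
Legendre symbol by Euler's criterion: (-146/179) ≡ (-146)^89 ≡ 178 (mod 179), i.e. (-146/179) = -1.
(-146/179) = -1, so 179 is inert.

p is inert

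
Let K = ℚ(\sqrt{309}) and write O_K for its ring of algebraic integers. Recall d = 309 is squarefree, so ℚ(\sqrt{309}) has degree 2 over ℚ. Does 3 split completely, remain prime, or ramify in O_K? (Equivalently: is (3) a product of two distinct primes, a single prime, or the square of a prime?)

309 mod 4 = 1, hence disc K = 309 and O_K = ℤ[(1+√309)/2].
disc(K) = 309 = 3·103, so p = 3 is ramified.

p ramifies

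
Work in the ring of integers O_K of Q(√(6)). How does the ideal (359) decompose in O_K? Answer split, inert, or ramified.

d = 6 ≡ 2 (mod 4), so O_K = ℤ[√6] and disc(K) = 4d = 24.
359 ∤ 24, so 359 is unramified.
(6/359) = 6^179 mod 359 = 1, giving Legendre symbol 1.
d is a quadratic residue mod p, hence 359 splits in O_K.

split — (359) = 𝔭₁𝔭₂ with 𝔭₁ ≠ 𝔭₂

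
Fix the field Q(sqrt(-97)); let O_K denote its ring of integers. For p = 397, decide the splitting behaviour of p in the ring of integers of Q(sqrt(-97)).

Since -97 ≢ 1 mod 4, the ring of integers is ℤ[√-97] with discriminant 4·(-97) = -388.
Since gcd(397, -388) = 1 the prime 397 does not ramify.
Compute (-97/397) via Euler: 300^((397-1)/2) mod 397 = 1, so (-97/397) = 1.
Legendre symbol 1 ⇒ 397 is split.

split — (397) = 𝔭₁𝔭₂ with 𝔭₁ ≠ 𝔭₂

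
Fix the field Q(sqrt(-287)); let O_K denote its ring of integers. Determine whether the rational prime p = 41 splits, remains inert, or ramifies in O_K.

Since -287 ≡ 1 mod 4, the ring of integers is ℤ[(1+√-287)/2] with discriminant -287.
Ramification test: 41 | -287. The prime 41 ramifies in K.

ramifies in O_K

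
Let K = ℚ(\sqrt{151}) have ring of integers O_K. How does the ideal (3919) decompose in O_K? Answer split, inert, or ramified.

p is inert

d = 151 ≡ 3 (mod 4), so O_K = ℤ[√151] and disc(K) = 4d = 604.
Since gcd(3919, 604) = 1 the prime 3919 does not ramify.
Compute (151/3919) via Euler: 151^((3919-1)/2) mod 3919 = 3918, so (151/3919) = -1.
Legendre symbol -1 ⇒ 3919 is inert.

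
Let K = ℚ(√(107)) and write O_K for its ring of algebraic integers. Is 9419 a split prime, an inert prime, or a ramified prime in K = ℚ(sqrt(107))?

inert

Since 107 ≢ 1 mod 4, the ring of integers is ℤ[√107] with discriminant 4·107 = 428.
Since gcd(9419, 428) = 1 the prime 9419 does not ramify.
Legendre symbol by Euler's criterion: (107/9419) ≡ 107^4709 ≡ 9418 (mod 9419), i.e. (107/9419) = -1.
Legendre symbol -1 ⇒ 9419 is inert.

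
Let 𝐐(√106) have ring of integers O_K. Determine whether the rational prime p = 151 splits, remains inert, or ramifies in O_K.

inert

106 mod 4 = 2, hence disc K = 4·106 = 424 and O_K = ℤ[√106].
Since gcd(151, 424) = 1 the prime 151 does not ramify.
(106/151) = 106^75 mod 151 = 150, giving Legendre symbol -1.
Legendre symbol -1 ⇒ 151 is inert.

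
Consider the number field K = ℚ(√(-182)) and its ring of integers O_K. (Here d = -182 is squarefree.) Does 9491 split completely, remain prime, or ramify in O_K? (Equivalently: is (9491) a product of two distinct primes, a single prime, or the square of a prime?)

split

-182 mod 4 = 2, hence disc K = 4·(-182) = -728 and O_K = ℤ[√-182].
9491 ∤ -728, so 9491 is unramified.
Euler's criterion: (-182)^4745 mod 9491 = 1. Thus (-182|9491) = 1.
(-182/9491) = 1, so 9491 splits.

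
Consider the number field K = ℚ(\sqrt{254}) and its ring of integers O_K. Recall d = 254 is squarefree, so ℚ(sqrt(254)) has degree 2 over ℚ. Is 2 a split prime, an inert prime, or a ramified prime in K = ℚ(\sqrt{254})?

d = 254 ≡ 2 (mod 4), so O_K = ℤ[√254] and disc(K) = 4d = 1016.
disc(K) = 1016 = 2·508, so p = 2 is ramified.

ramifies in O_K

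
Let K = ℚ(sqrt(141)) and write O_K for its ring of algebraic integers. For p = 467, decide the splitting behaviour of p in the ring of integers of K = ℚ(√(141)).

splits completely

d = 141 ≡ 1 (mod 4), so O_K = ℤ[(1+√141)/2] and disc(K) = d = 141.
467 ∤ 141, so 467 is unramified.
(141/467) = 141^233 mod 467 = 1, giving Legendre symbol 1.
Legendre symbol 1 ⇒ 467 is split.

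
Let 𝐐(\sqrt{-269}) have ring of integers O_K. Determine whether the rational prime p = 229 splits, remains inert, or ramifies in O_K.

inert

d = -269 ≡ 3 (mod 4), so O_K = ℤ[√-269] and disc(K) = 4d = -1076.
229 ∤ -1076, so 229 is unramified.
Euler's criterion: (-269)^114 mod 229 = 228. Thus (-269|229) = -1.
Legendre symbol -1 ⇒ 229 is inert.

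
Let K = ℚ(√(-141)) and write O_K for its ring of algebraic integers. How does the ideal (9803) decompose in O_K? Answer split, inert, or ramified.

Since -141 ≢ 1 mod 4, the ring of integers is ℤ[√-141] with discriminant 4·(-141) = -564.
9803 ∤ -564, so 9803 is unramified.
(-141/9803) = 9662^4901 mod 9803 = 1, giving Legendre symbol 1.
(-141/9803) = 1, so 9803 splits.

p splits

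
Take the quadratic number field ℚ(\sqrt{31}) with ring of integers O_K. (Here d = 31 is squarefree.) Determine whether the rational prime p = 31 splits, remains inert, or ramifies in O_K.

ramified

31 mod 4 = 3, hence disc K = 4·31 = 124 and O_K = ℤ[√31].
Ramification test: 31 | 124. The prime 31 ramifies in K.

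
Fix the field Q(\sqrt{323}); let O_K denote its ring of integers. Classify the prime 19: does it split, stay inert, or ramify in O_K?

323 mod 4 = 3, hence disc K = 4·323 = 1292 and O_K = ℤ[√323].
19 divides disc(K) = 1292, so 19 ramifies.

ramifies in O_K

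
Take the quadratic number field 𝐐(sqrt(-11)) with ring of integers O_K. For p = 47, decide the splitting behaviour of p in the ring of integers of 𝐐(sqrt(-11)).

split — (47) = 𝔭₁𝔭₂ with 𝔭₁ ≠ 𝔭₂

-11 mod 4 = 1, hence disc K = -11 and O_K = ℤ[(1+√-11)/2].
47 ∤ -11, so 47 is unramified.
Euler's criterion: (-11)^23 mod 47 = 1. Thus (-11|47) = 1.
Legendre symbol 1 ⇒ 47 is split.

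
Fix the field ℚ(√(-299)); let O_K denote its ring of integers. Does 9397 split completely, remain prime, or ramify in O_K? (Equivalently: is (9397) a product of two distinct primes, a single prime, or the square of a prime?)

inert

-299 mod 4 = 1, hence disc K = -299 and O_K = ℤ[(1+√-299)/2].
disc(K) = -299 is not divisible by 9397; 9397 is unramified.
Legendre symbol by Euler's criterion: (-299/9397) ≡ (-299)^4698 ≡ 9396 (mod 9397), i.e. (-299/9397) = -1.
d is a non-residue mod p, hence 9397 remains inert in O_K.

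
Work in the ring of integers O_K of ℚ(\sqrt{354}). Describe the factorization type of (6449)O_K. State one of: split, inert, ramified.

Since 354 ≢ 1 mod 4, the ring of integers is ℤ[√354] with discriminant 4·354 = 1416.
Since gcd(6449, 1416) = 1 the prime 6449 does not ramify.
Legendre symbol by Euler's criterion: (354/6449) ≡ 354^3224 ≡ 1 (mod 6449), i.e. (354/6449) = 1.
(354/6449) = 1, so 6449 splits.

6449 splits in O_K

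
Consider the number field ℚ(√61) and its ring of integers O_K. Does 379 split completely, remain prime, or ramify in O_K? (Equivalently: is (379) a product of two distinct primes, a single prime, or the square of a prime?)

split — (379) = 𝔭₁𝔭₂ with 𝔭₁ ≠ 𝔭₂

61 mod 4 = 1, hence disc K = 61 and O_K = ℤ[(1+√61)/2].
disc(K) = 61 is not divisible by 379; 379 is unramified.
Compute (61/379) via Euler: 61^((379-1)/2) mod 379 = 1, so (61/379) = 1.
d is a quadratic residue mod p, hence 379 splits in O_K.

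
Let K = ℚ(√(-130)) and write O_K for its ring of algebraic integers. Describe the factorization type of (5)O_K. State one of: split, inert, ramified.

d = -130 ≡ 2 (mod 4), so O_K = ℤ[√-130] and disc(K) = 4d = -520.
Ramification test: 5 | -520. The prime 5 ramifies in K.

5 is ramified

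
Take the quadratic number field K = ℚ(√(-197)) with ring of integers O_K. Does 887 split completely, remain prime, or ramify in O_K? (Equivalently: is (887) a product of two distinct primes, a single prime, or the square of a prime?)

split — (887) = 𝔭₁𝔭₂ with 𝔭₁ ≠ 𝔭₂

-197 mod 4 = 3, hence disc K = 4·(-197) = -788 and O_K = ℤ[√-197].
Since gcd(887, -788) = 1 the prime 887 does not ramify.
Compute (-197/887) via Euler: 690^((887-1)/2) mod 887 = 1, so (-197/887) = 1.
(-197/887) = 1, so 887 splits.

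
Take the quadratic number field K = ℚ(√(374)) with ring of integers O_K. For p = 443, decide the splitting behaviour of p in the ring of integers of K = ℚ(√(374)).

Since 374 ≢ 1 mod 4, the ring of integers is ℤ[√374] with discriminant 4·374 = 1496.
disc(K) = 1496 is not divisible by 443; 443 is unramified.
Legendre symbol by Euler's criterion: (374/443) ≡ 374^221 ≡ 1 (mod 443), i.e. (374/443) = 1.
(374/443) = 1, so 443 splits.

split — (443) = 𝔭₁𝔭₂ with 𝔭₁ ≠ 𝔭₂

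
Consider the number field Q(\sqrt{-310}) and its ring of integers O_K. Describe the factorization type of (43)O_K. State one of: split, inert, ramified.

inert — (43) stays prime in O_K

-310 mod 4 = 2, hence disc K = 4·(-310) = -1240 and O_K = ℤ[√-310].
43 ∤ -1240, so 43 is unramified.
Legendre symbol by Euler's criterion: (-310/43) ≡ (-310)^21 ≡ 42 (mod 43), i.e. (-310/43) = -1.
Legendre symbol -1 ⇒ 43 is inert.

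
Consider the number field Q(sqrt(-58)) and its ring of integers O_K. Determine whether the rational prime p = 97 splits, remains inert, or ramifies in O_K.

p is inert

-58 mod 4 = 2, hence disc K = 4·(-58) = -232 and O_K = ℤ[√-58].
Since gcd(97, -232) = 1 the prime 97 does not ramify.
(-58/97) = 39^48 mod 97 = 96, giving Legendre symbol -1.
Legendre symbol -1 ⇒ 97 is inert.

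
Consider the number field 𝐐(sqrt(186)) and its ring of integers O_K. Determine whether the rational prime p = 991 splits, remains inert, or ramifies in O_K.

d = 186 ≡ 2 (mod 4), so O_K = ℤ[√186] and disc(K) = 4d = 744.
disc(K) = 744 is not divisible by 991; 991 is unramified.
Euler's criterion: 186^495 mod 991 = 990. Thus (186|991) = -1.
Legendre symbol -1 ⇒ 991 is inert.

inert — (991) stays prime in O_K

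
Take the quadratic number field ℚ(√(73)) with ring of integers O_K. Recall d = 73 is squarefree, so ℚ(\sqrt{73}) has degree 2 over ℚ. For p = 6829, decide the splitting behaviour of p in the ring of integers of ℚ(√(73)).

remains prime (inert)

Since 73 ≡ 1 mod 4, the ring of integers is ℤ[(1+√73)/2] with discriminant 73.
Since gcd(6829, 73) = 1 the prime 6829 does not ramify.
Legendre symbol by Euler's criterion: (73/6829) ≡ 73^3414 ≡ 6828 (mod 6829), i.e. (73/6829) = -1.
(73/6829) = -1, so 6829 is inert.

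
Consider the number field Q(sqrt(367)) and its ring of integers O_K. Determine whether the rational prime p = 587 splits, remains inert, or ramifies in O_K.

inert

d = 367 ≡ 3 (mod 4), so O_K = ℤ[√367] and disc(K) = 4d = 1468.
disc(K) = 1468 is not divisible by 587; 587 is unramified.
(367/587) = 367^293 mod 587 = 586, giving Legendre symbol -1.
Legendre symbol -1 ⇒ 587 is inert.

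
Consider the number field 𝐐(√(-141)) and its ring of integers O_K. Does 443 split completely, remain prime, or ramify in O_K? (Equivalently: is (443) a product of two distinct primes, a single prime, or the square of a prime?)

Since -141 ≢ 1 mod 4, the ring of integers is ℤ[√-141] with discriminant 4·(-141) = -564.
disc(K) = -564 is not divisible by 443; 443 is unramified.
Legendre symbol by Euler's criterion: (-141/443) ≡ (-141)^221 ≡ 442 (mod 443), i.e. (-141/443) = -1.
(-141/443) = -1, so 443 is inert.

443 remains inert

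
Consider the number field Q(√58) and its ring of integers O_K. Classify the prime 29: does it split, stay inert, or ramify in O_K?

d = 58 ≡ 2 (mod 4), so O_K = ℤ[√58] and disc(K) = 4d = 232.
Ramification test: 29 | 232. The prime 29 ramifies in K.

p ramifies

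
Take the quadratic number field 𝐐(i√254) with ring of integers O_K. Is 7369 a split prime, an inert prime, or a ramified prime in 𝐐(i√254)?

7369 remains inert

Since -254 ≢ 1 mod 4, the ring of integers is ℤ[√-254] with discriminant 4·(-254) = -1016.
Since gcd(7369, -1016) = 1 the prime 7369 does not ramify.
Compute (-254/7369) via Euler: 7115^((7369-1)/2) mod 7369 = 7368, so (-254/7369) = -1.
d is a non-residue mod p, hence 7369 remains inert in O_K.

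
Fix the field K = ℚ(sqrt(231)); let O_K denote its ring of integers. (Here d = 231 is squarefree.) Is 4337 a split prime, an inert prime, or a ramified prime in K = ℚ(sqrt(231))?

231 mod 4 = 3, hence disc K = 4·231 = 924 and O_K = ℤ[√231].
Since gcd(4337, 924) = 1 the prime 4337 does not ramify.
Legendre symbol by Euler's criterion: (231/4337) ≡ 231^2168 ≡ 4336 (mod 4337), i.e. (231/4337) = -1.
(231/4337) = -1, so 4337 is inert.

remains prime (inert)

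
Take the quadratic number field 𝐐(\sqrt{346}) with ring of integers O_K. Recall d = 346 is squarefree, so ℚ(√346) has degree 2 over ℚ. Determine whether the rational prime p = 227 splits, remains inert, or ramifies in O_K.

inert — (227) stays prime in O_K

346 mod 4 = 2, hence disc K = 4·346 = 1384 and O_K = ℤ[√346].
disc(K) = 1384 is not divisible by 227; 227 is unramified.
Legendre symbol by Euler's criterion: (346/227) ≡ 346^113 ≡ 226 (mod 227), i.e. (346/227) = -1.
Legendre symbol -1 ⇒ 227 is inert.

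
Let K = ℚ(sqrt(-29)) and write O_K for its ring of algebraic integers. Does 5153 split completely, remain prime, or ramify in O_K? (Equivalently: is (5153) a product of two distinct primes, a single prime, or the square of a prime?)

Since -29 ≢ 1 mod 4, the ring of integers is ℤ[√-29] with discriminant 4·(-29) = -116.
disc(K) = -116 is not divisible by 5153; 5153 is unramified.
Euler's criterion: (-29)^2576 mod 5153 = 1. Thus (-29|5153) = 1.
Legendre symbol 1 ⇒ 5153 is split.

5153 splits in O_K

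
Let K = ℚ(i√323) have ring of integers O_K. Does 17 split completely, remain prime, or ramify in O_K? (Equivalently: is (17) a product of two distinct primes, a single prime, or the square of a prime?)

ramified

-323 mod 4 = 1, hence disc K = -323 and O_K = ℤ[(1+√-323)/2].
17 divides disc(K) = -323, so 17 ramifies.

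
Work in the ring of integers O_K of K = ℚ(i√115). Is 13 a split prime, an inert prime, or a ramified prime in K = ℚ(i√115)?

inert

Since -115 ≡ 1 mod 4, the ring of integers is ℤ[(1+√-115)/2] with discriminant -115.
disc(K) = -115 is not divisible by 13; 13 is unramified.
Compute (-115/13) via Euler: 2^((13-1)/2) mod 13 = 12, so (-115/13) = -1.
d is a non-residue mod p, hence 13 remains inert in O_K.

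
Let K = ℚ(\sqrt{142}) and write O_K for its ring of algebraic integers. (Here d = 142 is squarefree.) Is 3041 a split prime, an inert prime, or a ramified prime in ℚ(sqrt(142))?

inert

142 mod 4 = 2, hence disc K = 4·142 = 568 and O_K = ℤ[√142].
3041 ∤ 568, so 3041 is unramified.
Legendre symbol by Euler's criterion: (142/3041) ≡ 142^1520 ≡ 3040 (mod 3041), i.e. (142/3041) = -1.
Legendre symbol -1 ⇒ 3041 is inert.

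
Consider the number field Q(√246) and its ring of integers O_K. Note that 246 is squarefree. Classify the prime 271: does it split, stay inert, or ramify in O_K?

inert

d = 246 ≡ 2 (mod 4), so O_K = ℤ[√246] and disc(K) = 4d = 984.
271 ∤ 984, so 271 is unramified.
(246/271) = 246^135 mod 271 = 270, giving Legendre symbol -1.
d is a non-residue mod p, hence 271 remains inert in O_K.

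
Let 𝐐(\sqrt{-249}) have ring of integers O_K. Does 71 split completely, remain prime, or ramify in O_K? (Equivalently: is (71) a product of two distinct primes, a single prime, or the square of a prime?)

d = -249 ≡ 3 (mod 4), so O_K = ℤ[√-249] and disc(K) = 4d = -996.
disc(K) = -996 is not divisible by 71; 71 is unramified.
Legendre symbol by Euler's criterion: (-249/71) ≡ (-249)^35 ≡ 70 (mod 71), i.e. (-249/71) = -1.
(-249/71) = -1, so 71 is inert.

71 remains inert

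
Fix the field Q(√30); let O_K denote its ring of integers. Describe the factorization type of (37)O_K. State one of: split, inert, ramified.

30 mod 4 = 2, hence disc K = 4·30 = 120 and O_K = ℤ[√30].
37 ∤ 120, so 37 is unramified.
Compute (30/37) via Euler: 30^((37-1)/2) mod 37 = 1, so (30/37) = 1.
d is a quadratic residue mod p, hence 37 splits in O_K.

split — (37) = 𝔭₁𝔭₂ with 𝔭₁ ≠ 𝔭₂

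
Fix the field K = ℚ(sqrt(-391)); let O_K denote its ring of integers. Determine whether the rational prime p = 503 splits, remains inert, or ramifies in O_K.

-391 mod 4 = 1, hence disc K = -391 and O_K = ℤ[(1+√-391)/2].
503 ∤ -391, so 503 is unramified.
Legendre symbol by Euler's criterion: (-391/503) ≡ (-391)^251 ≡ 1 (mod 503), i.e. (-391/503) = 1.
d is a quadratic residue mod p, hence 503 splits in O_K.

split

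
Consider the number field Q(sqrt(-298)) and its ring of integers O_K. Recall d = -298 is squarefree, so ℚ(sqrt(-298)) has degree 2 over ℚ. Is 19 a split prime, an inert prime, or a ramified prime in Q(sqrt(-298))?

p splits

-298 mod 4 = 2, hence disc K = 4·(-298) = -1192 and O_K = ℤ[√-298].
disc(K) = -1192 is not divisible by 19; 19 is unramified.
Legendre symbol by Euler's criterion: (-298/19) ≡ (-298)^9 ≡ 1 (mod 19), i.e. (-298/19) = 1.
Legendre symbol 1 ⇒ 19 is split.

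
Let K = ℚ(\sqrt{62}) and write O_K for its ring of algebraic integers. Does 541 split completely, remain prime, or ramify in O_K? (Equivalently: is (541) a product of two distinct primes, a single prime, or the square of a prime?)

d = 62 ≡ 2 (mod 4), so O_K = ℤ[√62] and disc(K) = 4d = 248.
disc(K) = 248 is not divisible by 541; 541 is unramified.
Compute (62/541) via Euler: 62^((541-1)/2) mod 541 = 540, so (62/541) = -1.
(62/541) = -1, so 541 is inert.

inert — (541) stays prime in O_K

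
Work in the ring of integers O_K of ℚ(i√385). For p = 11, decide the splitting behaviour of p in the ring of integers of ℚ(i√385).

d = -385 ≡ 3 (mod 4), so O_K = ℤ[√-385] and disc(K) = 4d = -1540.
11 divides disc(K) = -1540, so 11 ramifies.

ramified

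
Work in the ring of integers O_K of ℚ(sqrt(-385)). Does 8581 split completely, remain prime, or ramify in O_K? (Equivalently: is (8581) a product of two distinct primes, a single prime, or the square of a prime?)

Since -385 ≢ 1 mod 4, the ring of integers is ℤ[√-385] with discriminant 4·(-385) = -1540.
Since gcd(8581, -1540) = 1 the prime 8581 does not ramify.
Legendre symbol by Euler's criterion: (-385/8581) ≡ (-385)^4290 ≡ 8580 (mod 8581), i.e. (-385/8581) = -1.
(-385/8581) = -1, so 8581 is inert.

8581 remains inert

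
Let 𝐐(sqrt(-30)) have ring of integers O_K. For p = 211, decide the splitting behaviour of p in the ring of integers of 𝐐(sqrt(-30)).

remains prime (inert)

-30 mod 4 = 2, hence disc K = 4·(-30) = -120 and O_K = ℤ[√-30].
disc(K) = -120 is not divisible by 211; 211 is unramified.
Compute (-30/211) via Euler: 181^((211-1)/2) mod 211 = 210, so (-30/211) = -1.
d is a non-residue mod p, hence 211 remains inert in O_K.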